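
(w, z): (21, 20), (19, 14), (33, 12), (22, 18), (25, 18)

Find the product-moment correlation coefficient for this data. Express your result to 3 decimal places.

-0.556

n = 5, Σw = 120, Σz = 82, Σw² = 3000, Σz² = 1388, Σwz = 1928
nΣwz − ΣwΣz = 9640 − 9840 = -200
nΣw² − (Σw)² = 15000 − 14400 = 600; nΣz² − (Σz)² = 6940 − 6724 = 216
r = -200 / √(600 × 216) = -200 / 360.0000 ≈ -0.556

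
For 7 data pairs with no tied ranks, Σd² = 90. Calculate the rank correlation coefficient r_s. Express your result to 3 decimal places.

ρ = 1 − 6Σd² / [n(n²−1)] = 1 − 6×90 / (7×48)
  = 1 − 540/336 = 1 − 1.6071 ≈ -0.607

-0.607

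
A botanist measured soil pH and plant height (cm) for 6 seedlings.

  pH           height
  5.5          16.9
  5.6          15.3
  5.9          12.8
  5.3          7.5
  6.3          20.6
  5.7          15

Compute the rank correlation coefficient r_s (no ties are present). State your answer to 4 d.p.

0.4286

Rank pH: 2, 3, 5, 1, 6, 4
Rank height: 5, 4, 2, 1, 6, 3
d = rank(pH) − rank(height): -3, -1, 3, 0, 0, 1; Σd² = 20
ρ = 1 − 6Σd² / [n(n²−1)] = 1 − 6×20 / (6×35) = 1 − 120/210 ≈ 0.4286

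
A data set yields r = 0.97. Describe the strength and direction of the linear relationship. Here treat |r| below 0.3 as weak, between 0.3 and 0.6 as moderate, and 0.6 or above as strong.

r = 0.97 > 0 so the relationship is positive.
|r| = 0.97, which falls in the strong range.

strong positive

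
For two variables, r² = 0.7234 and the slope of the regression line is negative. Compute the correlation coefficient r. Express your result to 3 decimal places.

-0.851

|r| = √0.7234 = 0.851
The association is negative, so r = −0.851.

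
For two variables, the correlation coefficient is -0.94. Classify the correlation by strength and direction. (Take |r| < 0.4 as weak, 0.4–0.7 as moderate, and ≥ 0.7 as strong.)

strong negative

r = -0.94 < 0 so the relationship is negative.
|r| = 0.94, which falls in the strong range.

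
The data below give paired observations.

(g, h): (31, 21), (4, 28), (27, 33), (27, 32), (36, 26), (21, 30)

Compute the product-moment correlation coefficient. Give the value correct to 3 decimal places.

-0.215

n = 6, Σg = 146, Σh = 170, Σg² = 4172, Σh² = 4914, Σgh = 4084
nΣgh − ΣgΣh = 24504 − 24820 = -316
nΣg² − (Σg)² = 25032 − 21316 = 3716; nΣh² − (Σh)² = 29484 − 28900 = 584
r = -316 / √(3716 × 584) = -316 / 1473.1409 ≈ -0.215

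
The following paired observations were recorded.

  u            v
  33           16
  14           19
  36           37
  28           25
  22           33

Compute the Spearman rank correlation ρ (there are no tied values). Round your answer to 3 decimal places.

0.300

Rank u: 4, 1, 5, 3, 2
Rank v: 1, 2, 5, 3, 4
d = rank(u) − rank(v): 3, -1, 0, 0, -2; Σd² = 14
ρ = 1 − 6Σd² / [n(n²−1)] = 1 − 6×14 / (5×24) = 1 − 84/120 ≈ 0.300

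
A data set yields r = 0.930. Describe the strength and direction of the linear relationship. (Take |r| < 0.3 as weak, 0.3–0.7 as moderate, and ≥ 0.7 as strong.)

strong positive

r = 0.930 > 0 so the relationship is positive.
|r| = 0.930, which falls in the strong range.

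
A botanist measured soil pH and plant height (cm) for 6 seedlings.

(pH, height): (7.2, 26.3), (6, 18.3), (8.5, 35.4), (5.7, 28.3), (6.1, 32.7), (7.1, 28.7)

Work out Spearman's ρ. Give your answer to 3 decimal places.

Rank pH: 5, 2, 6, 1, 3, 4
Rank height: 2, 1, 6, 3, 5, 4
d = rank(pH) − rank(height): 3, 1, 0, -2, -2, 0; Σd² = 18
ρ = 1 − 6Σd² / [n(n²−1)] = 1 − 6×18 / (6×35) = 1 − 108/210 ≈ 0.486

0.486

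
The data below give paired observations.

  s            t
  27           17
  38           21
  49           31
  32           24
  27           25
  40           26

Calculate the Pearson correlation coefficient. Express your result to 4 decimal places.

n = 6, Σs = 213, Σt = 144, Σs² = 7927, Σt² = 3568, Σst = 5259
nΣst − ΣsΣt = 31554 − 30672 = 882
nΣs² − (Σs)² = 47562 − 45369 = 2193; nΣt² − (Σt)² = 21408 − 20736 = 672
r = 882 / √(2193 × 672) = 882 / 1213.9588 ≈ 0.7265

0.7265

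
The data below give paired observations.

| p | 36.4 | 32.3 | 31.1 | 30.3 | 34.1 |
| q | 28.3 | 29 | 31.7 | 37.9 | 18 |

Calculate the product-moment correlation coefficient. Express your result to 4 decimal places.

n = 5, Σp = 164.2, Σq = 144.9, Σp² = 5416.36, Σq² = 4407.19, Σpq = 4714.86
nΣpq − ΣpΣq = 23574.3 − 23792.58 = -218.28
nΣp² − (Σp)² = 27081.8 − 26961.64 = 120.16; nΣq² − (Σq)² = 22035.95 − 20996.01 = 1039.94
r = -218.28 / √(120.16 × 1039.94) = -218.28 / 353.4957 ≈ -0.6175

-0.6175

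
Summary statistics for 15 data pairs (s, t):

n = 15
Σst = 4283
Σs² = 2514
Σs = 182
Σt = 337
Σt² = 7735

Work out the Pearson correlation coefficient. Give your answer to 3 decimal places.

0.867

r = (nΣst − ΣsΣt) / √[(nΣs² − (Σs)²)(nΣt² − (Σt)²)]
Numerator: 15×4283 − 182×337 = 2911
Denominator: √[(37710 − 33124)(116025 − 113569)] = √[4586 × 2456] = 3356.0715
r = 2911 / 3356.0715 ≈ 0.867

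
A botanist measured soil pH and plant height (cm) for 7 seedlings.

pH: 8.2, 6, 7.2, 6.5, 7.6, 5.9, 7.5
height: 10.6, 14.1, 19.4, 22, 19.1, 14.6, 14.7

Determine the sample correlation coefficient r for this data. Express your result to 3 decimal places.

n = 7, Σx = 48.9, Σy = 114.5, Σx² = 346.15, Σy² = 1965.59, Σxy = 795.75
nΣxy − ΣxΣy = 5570.25 − 5599.05 = -28.8
nΣx² − (Σx)² = 2423.05 − 2391.21 = 31.84; nΣy² − (Σy)² = 13759.13 − 13110.25 = 648.88
r = -28.8 / √(31.84 × 648.88) = -28.8 / 143.7370 ≈ -0.200

-0.200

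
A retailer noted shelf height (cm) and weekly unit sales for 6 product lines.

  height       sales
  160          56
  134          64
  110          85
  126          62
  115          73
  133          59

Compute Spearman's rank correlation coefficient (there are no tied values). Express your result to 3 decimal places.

Rank height: 6, 5, 1, 3, 2, 4
Rank sales: 1, 4, 6, 3, 5, 2
d = rank(height) − rank(sales): 5, 1, -5, 0, -3, 2; Σd² = 64
ρ = 1 − 6Σd² / [n(n²−1)] = 1 − 6×64 / (6×35) = 1 − 384/210 ≈ -0.829

-0.829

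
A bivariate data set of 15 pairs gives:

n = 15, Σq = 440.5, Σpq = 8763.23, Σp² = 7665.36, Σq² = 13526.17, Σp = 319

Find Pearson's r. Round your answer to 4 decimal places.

-0.8385

r = (nΣpq − ΣpΣq) / √[(nΣp² − (Σp)²)(nΣq² − (Σq)²)]
Numerator: 15×8763.23 − 319×440.5 = -9071.05
Denominator: √[(114980.4 − 101761)(202892.55 − 194040.25)] = √[13219.4 × 8852.3] = 10817.6751
r = -9071.05 / 10817.6751 ≈ -0.8385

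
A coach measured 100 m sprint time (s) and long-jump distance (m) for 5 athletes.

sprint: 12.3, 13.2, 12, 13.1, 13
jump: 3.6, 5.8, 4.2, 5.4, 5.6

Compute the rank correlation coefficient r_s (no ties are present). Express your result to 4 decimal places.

0.8000

Rank sprint: 2, 5, 1, 4, 3
Rank jump: 1, 5, 2, 3, 4
d = rank(sprint) − rank(jump): 1, 0, -1, 1, -1; Σd² = 4
ρ = 1 − 6Σd² / [n(n²−1)] = 1 − 6×4 / (5×24) = 1 − 24/120 ≈ 0.8000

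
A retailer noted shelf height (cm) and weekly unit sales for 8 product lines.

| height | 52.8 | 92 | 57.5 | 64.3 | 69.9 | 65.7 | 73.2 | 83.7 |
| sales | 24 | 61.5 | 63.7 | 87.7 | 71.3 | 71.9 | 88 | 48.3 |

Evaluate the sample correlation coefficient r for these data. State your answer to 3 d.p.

0.172

n = 8, Σx = 559.1, Σy = 516.4, Σx² = 40259.01, Σy² = 36437.42, Σxy = 36419.07
nΣxy − ΣxΣy = 291352.56 − 288719.24 = 2633.32
nΣx² − (Σx)² = 322072.08 − 312592.81 = 9479.27; nΣy² − (Σy)² = 291499.36 − 266668.96 = 24830.4
r = 2633.32 / √(9479.27 × 24830.4) = 2633.32 / 15341.9055 ≈ 0.172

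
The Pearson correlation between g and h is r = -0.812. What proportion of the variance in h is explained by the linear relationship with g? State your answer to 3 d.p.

0.659

r² = (-0.812)² = 0.659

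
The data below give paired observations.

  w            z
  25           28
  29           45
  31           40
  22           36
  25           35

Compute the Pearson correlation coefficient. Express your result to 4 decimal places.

0.6033

n = 5, Σw = 132, Σz = 184, Σw² = 3536, Σz² = 6930, Σwz = 4912
nΣwz − ΣwΣz = 24560 − 24288 = 272
nΣw² − (Σw)² = 17680 − 17424 = 256; nΣz² − (Σz)² = 34650 − 33856 = 794
r = 272 / √(256 × 794) = 272 / 450.8481 ≈ 0.6033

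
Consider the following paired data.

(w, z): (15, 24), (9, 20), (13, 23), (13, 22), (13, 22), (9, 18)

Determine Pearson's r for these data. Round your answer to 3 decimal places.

0.942

n = 6, Σw = 72, Σz = 129, Σw² = 894, Σz² = 2797, Σwz = 1573
nΣwz − ΣwΣz = 9438 − 9288 = 150
nΣw² − (Σw)² = 5364 − 5184 = 180; nΣz² − (Σz)² = 16782 − 16641 = 141
r = 150 / √(180 × 141) = 150 / 159.3110 ≈ 0.942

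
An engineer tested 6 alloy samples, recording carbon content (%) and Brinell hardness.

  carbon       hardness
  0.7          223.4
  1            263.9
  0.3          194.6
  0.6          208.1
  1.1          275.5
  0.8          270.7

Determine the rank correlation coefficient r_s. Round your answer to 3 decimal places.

Rank carbon: 3, 5, 1, 2, 6, 4
Rank hardness: 3, 4, 1, 2, 6, 5
d = rank(carbon) − rank(hardness): 0, 1, 0, 0, 0, -1; Σd² = 2
ρ = 1 − 6Σd² / [n(n²−1)] = 1 − 6×2 / (6×35) = 1 − 12/210 ≈ 0.943

0.943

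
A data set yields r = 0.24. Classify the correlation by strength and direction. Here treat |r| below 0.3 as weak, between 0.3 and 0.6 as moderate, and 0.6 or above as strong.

weak positive

r = 0.24 > 0 so the relationship is positive.
|r| = 0.24, which falls in the weak range.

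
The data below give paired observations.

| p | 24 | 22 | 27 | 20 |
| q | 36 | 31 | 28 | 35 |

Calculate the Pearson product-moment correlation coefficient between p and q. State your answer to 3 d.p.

-0.619

n = 4, Σp = 93, Σq = 130, Σp² = 2189, Σq² = 4266, Σpq = 3002
nΣpq − ΣpΣq = 12008 − 12090 = -82
nΣp² − (Σp)² = 8756 − 8649 = 107; nΣq² − (Σq)² = 17064 − 16900 = 164
r = -82 / √(107 × 164) = -82 / 132.4689 ≈ -0.619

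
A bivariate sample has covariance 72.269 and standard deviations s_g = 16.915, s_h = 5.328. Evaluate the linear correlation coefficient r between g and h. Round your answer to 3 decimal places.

0.802

r = Cov(g,h) / (s_g · s_h) = 72.269 / (16.915 × 5.328)
  = 72.269 / 90.1231 ≈ 0.802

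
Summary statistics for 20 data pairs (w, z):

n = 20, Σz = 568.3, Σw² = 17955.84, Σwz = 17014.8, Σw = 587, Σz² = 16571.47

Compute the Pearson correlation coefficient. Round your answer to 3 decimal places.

r = (nΣwz − ΣwΣz) / √[(nΣw² − (Σw)²)(nΣz² − (Σz)²)]
Numerator: 20×17014.8 − 587×568.3 = 6703.9
Denominator: √[(359116.8 − 344569)(331429.4 − 322964.89)] = √[14547.8 × 8464.51] = 11096.8463
r = 6703.9 / 11096.8463 ≈ 0.604

0.604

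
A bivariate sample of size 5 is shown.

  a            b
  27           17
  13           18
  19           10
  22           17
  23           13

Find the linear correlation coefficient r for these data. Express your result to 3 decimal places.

n = 5, Σa = 104, Σb = 75, Σa² = 2272, Σb² = 1171, Σab = 1556
nΣab − ΣaΣb = 7780 − 7800 = -20
nΣa² − (Σa)² = 11360 − 10816 = 544; nΣb² − (Σb)² = 5855 − 5625 = 230
r = -20 / √(544 × 230) = -20 / 353.7231 ≈ -0.057

-0.057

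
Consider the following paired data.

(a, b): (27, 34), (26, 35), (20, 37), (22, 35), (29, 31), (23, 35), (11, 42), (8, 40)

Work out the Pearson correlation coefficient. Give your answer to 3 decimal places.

-0.938

n = 8, Σa = 166, Σb = 289, Σa² = 3844, Σb² = 10525, Σab = 5824
nΣab − ΣaΣb = 46592 − 47974 = -1382
nΣa² − (Σa)² = 30752 − 27556 = 3196; nΣb² − (Σb)² = 84200 − 83521 = 679
r = -1382 / √(3196 × 679) = -1382 / 1473.1205 ≈ -0.938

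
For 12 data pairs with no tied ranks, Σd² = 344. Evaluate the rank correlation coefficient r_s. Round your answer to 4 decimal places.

-0.2028

ρ = 1 − 6Σd² / [n(n²−1)] = 1 − 6×344 / (12×143)
  = 1 − 2064/1716 = 1 − 1.20280 ≈ -0.2028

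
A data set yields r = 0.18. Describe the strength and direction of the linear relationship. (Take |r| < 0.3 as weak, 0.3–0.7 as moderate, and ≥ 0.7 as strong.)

weak positive

r = 0.18 > 0 so the relationship is positive.
|r| = 0.18, which falls in the weak range.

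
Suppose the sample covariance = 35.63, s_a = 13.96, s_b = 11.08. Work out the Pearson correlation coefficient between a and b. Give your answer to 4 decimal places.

r = Cov(a,b) / (s_a · s_b) = 35.63 / (13.96 × 11.08)
  = 35.63 / 154.6768 ≈ 0.2304

0.2304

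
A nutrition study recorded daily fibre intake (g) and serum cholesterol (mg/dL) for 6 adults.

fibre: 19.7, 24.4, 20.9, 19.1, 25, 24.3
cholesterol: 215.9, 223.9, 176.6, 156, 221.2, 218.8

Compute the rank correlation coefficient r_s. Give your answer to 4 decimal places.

Rank fibre: 2, 5, 3, 1, 6, 4
Rank cholesterol: 3, 6, 2, 1, 5, 4
d = rank(fibre) − rank(cholesterol): -1, -1, 1, 0, 1, 0; Σd² = 4
ρ = 1 − 6Σd² / [n(n²−1)] = 1 − 6×4 / (6×35) = 1 − 24/210 ≈ 0.8857

0.8857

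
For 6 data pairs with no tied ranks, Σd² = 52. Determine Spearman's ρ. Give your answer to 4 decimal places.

-0.4857

ρ = 1 − 6Σd² / [n(n²−1)] = 1 − 6×52 / (6×35)
  = 1 − 312/210 = 1 − 1.48571 ≈ -0.4857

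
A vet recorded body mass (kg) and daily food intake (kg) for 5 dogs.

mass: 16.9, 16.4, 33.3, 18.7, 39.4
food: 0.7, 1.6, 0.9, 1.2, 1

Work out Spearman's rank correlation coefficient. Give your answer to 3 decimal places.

-0.300

Rank mass: 2, 1, 4, 3, 5
Rank food: 1, 5, 2, 4, 3
d = rank(mass) − rank(food): 1, -4, 2, -1, 2; Σd² = 26
ρ = 1 − 6Σd² / [n(n²−1)] = 1 − 6×26 / (5×24) = 1 − 156/120 ≈ -0.300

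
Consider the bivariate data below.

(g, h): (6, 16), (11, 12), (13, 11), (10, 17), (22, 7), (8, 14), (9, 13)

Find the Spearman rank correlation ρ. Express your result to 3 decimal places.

-0.786

Rank g: 1, 5, 6, 4, 7, 2, 3
Rank h: 6, 3, 2, 7, 1, 5, 4
d = rank(g) − rank(h): -5, 2, 4, -3, 6, -3, -1; Σd² = 100
ρ = 1 − 6Σd² / [n(n²−1)] = 1 − 6×100 / (7×48) = 1 − 600/336 ≈ -0.786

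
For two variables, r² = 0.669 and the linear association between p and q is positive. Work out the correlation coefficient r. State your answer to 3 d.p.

0.818

|r| = √0.669 = 0.818
The association is positive, so r = 0.818.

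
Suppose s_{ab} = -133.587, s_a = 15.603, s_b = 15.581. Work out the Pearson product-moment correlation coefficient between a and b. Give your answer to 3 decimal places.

-0.549

r = Cov(a,b) / (s_a · s_b) = -133.587 / (15.603 × 15.581)
  = -133.587 / 243.1103 ≈ -0.549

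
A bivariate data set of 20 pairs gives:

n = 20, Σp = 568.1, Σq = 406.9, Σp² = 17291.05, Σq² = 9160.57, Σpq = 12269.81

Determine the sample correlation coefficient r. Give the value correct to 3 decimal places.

r = (nΣpq − ΣpΣq) / √[(nΣp² − (Σp)²)(nΣq² − (Σq)²)]
Numerator: 20×12269.81 − 568.1×406.9 = 14236.31
Denominator: √[(345821 − 322737.61)(183211.4 − 165567.61)] = √[23083.39 × 17643.79] = 20181.1418
r = 14236.31 / 20181.1418 ≈ 0.705

0.705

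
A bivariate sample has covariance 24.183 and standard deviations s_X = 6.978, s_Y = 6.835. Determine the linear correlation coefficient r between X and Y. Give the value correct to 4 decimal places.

0.5070

r = Cov(X,Y) / (s_X · s_Y) = 24.183 / (6.978 × 6.835)
  = 24.183 / 47.6946 ≈ 0.5070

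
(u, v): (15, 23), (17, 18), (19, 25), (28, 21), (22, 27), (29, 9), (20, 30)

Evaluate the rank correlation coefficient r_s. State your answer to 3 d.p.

-0.214

Rank u: 1, 2, 3, 6, 5, 7, 4
Rank v: 4, 2, 5, 3, 6, 1, 7
d = rank(u) − rank(v): -3, 0, -2, 3, -1, 6, -3; Σd² = 68
ρ = 1 − 6Σd² / [n(n²−1)] = 1 − 6×68 / (7×48) = 1 − 408/336 ≈ -0.214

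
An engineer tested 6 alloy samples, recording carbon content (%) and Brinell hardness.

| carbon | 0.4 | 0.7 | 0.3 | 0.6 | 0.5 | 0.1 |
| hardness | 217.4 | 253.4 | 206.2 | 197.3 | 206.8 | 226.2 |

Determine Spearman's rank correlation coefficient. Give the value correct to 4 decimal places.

0.0286

Rank carbon: 3, 6, 2, 5, 4, 1
Rank hardness: 4, 6, 2, 1, 3, 5
d = rank(carbon) − rank(hardness): -1, 0, 0, 4, 1, -4; Σd² = 34
ρ = 1 − 6Σd² / [n(n²−1)] = 1 − 6×34 / (6×35) = 1 − 204/210 ≈ 0.0286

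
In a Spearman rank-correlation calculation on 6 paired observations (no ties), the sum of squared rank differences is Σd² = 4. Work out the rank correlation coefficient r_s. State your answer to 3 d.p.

ρ = 1 − 6Σd² / [n(n²−1)] = 1 − 6×4 / (6×35)
  = 1 − 24/210 = 1 − 0.1143 ≈ 0.886

0.886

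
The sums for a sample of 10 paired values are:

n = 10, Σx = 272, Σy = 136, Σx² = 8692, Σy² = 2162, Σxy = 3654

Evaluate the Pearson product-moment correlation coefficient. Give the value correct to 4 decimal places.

r = (nΣxy − ΣxΣy) / √[(nΣx² − (Σx)²)(nΣy² − (Σy)²)]
Numerator: 10×3654 − 272×136 = -452
Denominator: √[(86920 − 73984)(21620 − 18496)] = √[12936 × 3124] = 6357.0484
r = -452 / 6357.0484 ≈ -0.0711

-0.0711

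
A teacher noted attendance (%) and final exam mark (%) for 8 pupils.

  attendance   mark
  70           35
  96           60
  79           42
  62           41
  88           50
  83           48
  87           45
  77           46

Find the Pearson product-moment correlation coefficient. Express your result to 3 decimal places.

0.828

n = 8, Σx = 642, Σy = 367, Σx² = 52332, Σy² = 17215, Σxy = 29911
nΣxy − ΣxΣy = 239288 − 235614 = 3674
nΣx² − (Σx)² = 418656 − 412164 = 6492; nΣy² − (Σy)² = 137720 − 134689 = 3031
r = 3674 / √(6492 × 3031) = 3674 / 4435.9049 ≈ 0.828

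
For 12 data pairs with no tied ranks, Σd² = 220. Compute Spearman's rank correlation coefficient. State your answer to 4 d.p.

0.2308

ρ = 1 − 6Σd² / [n(n²−1)] = 1 − 6×220 / (12×143)
  = 1 − 1320/1716 = 1 − 0.76923 ≈ 0.2308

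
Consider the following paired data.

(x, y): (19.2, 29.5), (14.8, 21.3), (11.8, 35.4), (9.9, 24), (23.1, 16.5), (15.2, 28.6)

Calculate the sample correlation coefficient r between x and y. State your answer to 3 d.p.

n = 6, Σx = 94, Σy = 155.3, Σx² = 1589.58, Σy² = 4243.31, Σxy = 2352.83
nΣxy − ΣxΣy = 14116.98 − 14598.2 = -481.22
nΣx² − (Σx)² = 9537.48 − 8836 = 701.48; nΣy² − (Σy)² = 25459.86 − 24118.09 = 1341.77
r = -481.22 / √(701.48 × 1341.77) = -481.22 / 970.1674 ≈ -0.496

-0.496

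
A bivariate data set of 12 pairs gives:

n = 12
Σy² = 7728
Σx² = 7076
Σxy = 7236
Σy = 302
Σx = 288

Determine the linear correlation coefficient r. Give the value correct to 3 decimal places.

-0.083

r = (nΣxy − ΣxΣy) / √[(nΣx² − (Σx)²)(nΣy² − (Σy)²)]
Numerator: 12×7236 − 288×302 = -144
Denominator: √[(84912 − 82944)(92736 − 91204)] = √[1968 × 1532] = 1736.3686
r = -144 / 1736.3686 ≈ -0.083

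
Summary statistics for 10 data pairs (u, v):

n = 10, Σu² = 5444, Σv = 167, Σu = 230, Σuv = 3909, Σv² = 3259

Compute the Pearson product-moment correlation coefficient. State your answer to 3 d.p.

0.253

r = (nΣuv − ΣuΣv) / √[(nΣu² − (Σu)²)(nΣv² − (Σv)²)]
Numerator: 10×3909 − 230×167 = 680
Denominator: √[(54440 − 52900)(32590 − 27889)] = √[1540 × 4701] = 2690.6393
r = 680 / 2690.6393 ≈ 0.253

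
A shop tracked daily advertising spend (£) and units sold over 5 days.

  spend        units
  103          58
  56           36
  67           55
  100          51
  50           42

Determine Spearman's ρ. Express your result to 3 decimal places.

0.800

Rank spend: 5, 2, 3, 4, 1
Rank units: 5, 1, 4, 3, 2
d = rank(spend) − rank(units): 0, 1, -1, 1, -1; Σd² = 4
ρ = 1 − 6Σd² / [n(n²−1)] = 1 − 6×4 / (5×24) = 1 − 24/120 ≈ 0.800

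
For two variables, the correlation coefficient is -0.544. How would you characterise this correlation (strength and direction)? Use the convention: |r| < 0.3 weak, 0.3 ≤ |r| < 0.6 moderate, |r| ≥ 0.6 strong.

r = -0.544 < 0 so the relationship is negative.
|r| = 0.544, which falls in the moderate range.

moderate negative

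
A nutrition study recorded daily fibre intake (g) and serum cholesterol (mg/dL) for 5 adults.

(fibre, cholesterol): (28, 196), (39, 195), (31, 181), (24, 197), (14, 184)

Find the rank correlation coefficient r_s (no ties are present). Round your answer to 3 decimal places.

Rank fibre: 3, 5, 4, 2, 1
Rank cholesterol: 4, 3, 1, 5, 2
d = rank(fibre) − rank(cholesterol): -1, 2, 3, -3, -1; Σd² = 24
ρ = 1 − 6Σd² / [n(n²−1)] = 1 − 6×24 / (5×24) = 1 − 144/120 ≈ -0.200

-0.200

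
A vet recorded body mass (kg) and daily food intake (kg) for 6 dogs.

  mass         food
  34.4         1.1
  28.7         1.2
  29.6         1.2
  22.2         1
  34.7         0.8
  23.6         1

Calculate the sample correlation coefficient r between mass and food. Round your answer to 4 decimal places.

n = 6, Σx = 173.2, Σy = 6.3, Σx² = 5137.1, Σy² = 6.73, Σxy = 181.36
nΣxy − ΣxΣy = 1088.16 − 1091.16 = -3
nΣx² − (Σx)² = 30822.6 − 29998.24 = 824.36; nΣy² − (Σy)² = 40.38 − 39.69 = 0.69
r = -3 / √(824.36 × 0.69) = -3 / 23.8497 ≈ -0.1258

-0.1258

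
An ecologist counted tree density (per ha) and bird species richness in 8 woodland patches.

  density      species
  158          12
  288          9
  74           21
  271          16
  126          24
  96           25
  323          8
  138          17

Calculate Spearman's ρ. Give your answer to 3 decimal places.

Rank density: 5, 7, 1, 6, 3, 2, 8, 4
Rank species: 3, 2, 6, 4, 7, 8, 1, 5
d = rank(density) − rank(species): 2, 5, -5, 2, -4, -6, 7, -1; Σd² = 160
ρ = 1 − 6Σd² / [n(n²−1)] = 1 − 6×160 / (8×63) = 1 − 960/504 ≈ -0.905

-0.905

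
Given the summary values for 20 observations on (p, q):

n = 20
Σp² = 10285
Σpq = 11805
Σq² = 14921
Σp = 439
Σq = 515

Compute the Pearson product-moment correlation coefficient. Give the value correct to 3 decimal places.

0.482

r = (nΣpq − ΣpΣq) / √[(nΣp² − (Σp)²)(nΣq² − (Σq)²)]
Numerator: 20×11805 − 439×515 = 10015
Denominator: √[(205700 − 192721)(298420 − 265225)] = √[12979 × 33195] = 20756.6352
r = 10015 / 20756.6352 ≈ 0.482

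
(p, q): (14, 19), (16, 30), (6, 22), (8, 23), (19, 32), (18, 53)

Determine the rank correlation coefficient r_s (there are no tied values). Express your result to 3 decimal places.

0.771

Rank p: 3, 4, 1, 2, 6, 5
Rank q: 1, 4, 2, 3, 5, 6
d = rank(p) − rank(q): 2, 0, -1, -1, 1, -1; Σd² = 8
ρ = 1 − 6Σd² / [n(n²−1)] = 1 − 6×8 / (6×35) = 1 − 48/210 ≈ 0.771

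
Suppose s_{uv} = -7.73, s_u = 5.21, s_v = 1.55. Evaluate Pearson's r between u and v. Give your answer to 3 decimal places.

r = Cov(u,v) / (s_u · s_v) = -7.73 / (5.21 × 1.55)
  = -7.73 / 8.0755 ≈ -0.957

-0.957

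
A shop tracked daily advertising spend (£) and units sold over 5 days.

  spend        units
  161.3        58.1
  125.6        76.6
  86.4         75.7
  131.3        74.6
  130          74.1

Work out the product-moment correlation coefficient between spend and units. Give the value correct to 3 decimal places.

-0.746

n = 5, Σx = 634.6, Σy = 359.1, Σx² = 83397.7, Σy² = 26029.63, Σxy = 44960.95
nΣxy − ΣxΣy = 224804.75 − 227884.86 = -3080.11
nΣx² − (Σx)² = 416988.5 − 402717.16 = 14271.34; nΣy² − (Σy)² = 130148.15 − 128952.81 = 1195.34
r = -3080.11 / √(14271.34 × 1195.34) = -3080.11 / 4130.2668 ≈ -0.746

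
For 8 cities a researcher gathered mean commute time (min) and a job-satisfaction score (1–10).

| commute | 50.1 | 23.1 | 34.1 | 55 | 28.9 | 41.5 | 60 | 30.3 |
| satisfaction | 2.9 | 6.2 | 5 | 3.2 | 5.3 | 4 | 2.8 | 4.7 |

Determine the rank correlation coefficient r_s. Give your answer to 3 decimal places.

-0.952

Rank commute: 6, 1, 4, 7, 2, 5, 8, 3
Rank satisfaction: 2, 8, 6, 3, 7, 4, 1, 5
d = rank(commute) − rank(satisfaction): 4, -7, -2, 4, -5, 1, 7, -2; Σd² = 164
ρ = 1 − 6Σd² / [n(n²−1)] = 1 − 6×164 / (8×63) = 1 − 984/504 ≈ -0.952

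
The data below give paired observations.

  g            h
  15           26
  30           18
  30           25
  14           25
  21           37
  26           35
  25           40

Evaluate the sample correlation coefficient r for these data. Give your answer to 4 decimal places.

-0.0667

n = 7, Σg = 161, Σh = 206, Σg² = 3963, Σh² = 6444, Σgh = 4717
nΣgh − ΣgΣh = 33019 − 33166 = -147
nΣg² − (Σg)² = 27741 − 25921 = 1820; nΣh² − (Σh)² = 45108 − 42436 = 2672
r = -147 / √(1820 × 2672) = -147 / 2205.2301 ≈ -0.0667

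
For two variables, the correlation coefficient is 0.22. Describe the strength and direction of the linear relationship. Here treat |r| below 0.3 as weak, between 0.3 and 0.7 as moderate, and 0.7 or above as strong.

weak positive

r = 0.22 > 0 so the relationship is positive.
|r| = 0.22, which falls in the weak range.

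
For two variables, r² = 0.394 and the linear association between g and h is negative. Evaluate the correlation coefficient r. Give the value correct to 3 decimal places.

|r| = √0.394 = 0.628
The association is negative, so r = −0.628.

-0.628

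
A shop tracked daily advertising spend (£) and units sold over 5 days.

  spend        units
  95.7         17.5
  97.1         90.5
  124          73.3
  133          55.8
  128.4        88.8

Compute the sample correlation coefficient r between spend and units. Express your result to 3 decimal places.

0.320

n = 5, Σx = 578.2, Σy = 325.9, Σx² = 68138.46, Σy² = 24868.47, Σxy = 38374.82
nΣxy − ΣxΣy = 191874.1 − 188435.38 = 3438.72
nΣx² − (Σx)² = 340692.3 − 334315.24 = 6377.06; nΣy² − (Σy)² = 124342.35 − 106210.81 = 18131.54
r = 3438.72 / √(6377.06 × 18131.54) = 3438.72 / 10752.9493 ≈ 0.320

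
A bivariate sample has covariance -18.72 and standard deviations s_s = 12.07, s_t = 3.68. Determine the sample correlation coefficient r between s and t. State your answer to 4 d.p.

r = Cov(s,t) / (s_s · s_t) = -18.72 / (12.07 × 3.68)
  = -18.72 / 44.4176 ≈ -0.4215

-0.4215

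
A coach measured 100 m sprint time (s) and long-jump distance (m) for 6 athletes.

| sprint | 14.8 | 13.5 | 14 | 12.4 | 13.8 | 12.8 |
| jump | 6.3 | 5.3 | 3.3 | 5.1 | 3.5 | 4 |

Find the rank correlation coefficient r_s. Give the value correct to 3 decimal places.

Rank sprint: 6, 3, 5, 1, 4, 2
Rank jump: 6, 5, 1, 4, 2, 3
d = rank(sprint) − rank(jump): 0, -2, 4, -3, 2, -1; Σd² = 34
ρ = 1 − 6Σd² / [n(n²−1)] = 1 − 6×34 / (6×35) = 1 − 204/210 ≈ 0.029

0.029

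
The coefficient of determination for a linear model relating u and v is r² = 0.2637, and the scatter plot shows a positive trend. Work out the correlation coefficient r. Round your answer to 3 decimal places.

0.514

|r| = √0.2637 = 0.514
The association is positive, so r = 0.514.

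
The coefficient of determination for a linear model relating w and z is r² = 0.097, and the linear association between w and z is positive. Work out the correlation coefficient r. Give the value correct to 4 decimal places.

|r| = √0.097 = 0.3114
The association is positive, so r = 0.3114.

0.3114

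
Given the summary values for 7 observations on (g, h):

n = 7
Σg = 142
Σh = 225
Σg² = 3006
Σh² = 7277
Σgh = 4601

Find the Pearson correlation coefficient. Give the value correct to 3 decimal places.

0.489

r = (nΣgh − ΣgΣh) / √[(nΣg² − (Σg)²)(nΣh² − (Σh)²)]
Numerator: 7×4601 − 142×225 = 257
Denominator: √[(21042 − 20164)(50939 − 50625)] = √[878 × 314] = 525.0638
r = 257 / 525.0638 ≈ 0.489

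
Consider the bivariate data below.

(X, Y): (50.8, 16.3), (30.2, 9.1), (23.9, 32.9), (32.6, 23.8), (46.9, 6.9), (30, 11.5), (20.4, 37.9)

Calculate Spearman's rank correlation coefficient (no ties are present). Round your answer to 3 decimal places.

-0.607

Rank X: 7, 4, 2, 5, 6, 3, 1
Rank Y: 4, 2, 6, 5, 1, 3, 7
d = rank(X) − rank(Y): 3, 2, -4, 0, 5, 0, -6; Σd² = 90
ρ = 1 − 6Σd² / [n(n²−1)] = 1 − 6×90 / (7×48) = 1 − 540/336 ≈ -0.607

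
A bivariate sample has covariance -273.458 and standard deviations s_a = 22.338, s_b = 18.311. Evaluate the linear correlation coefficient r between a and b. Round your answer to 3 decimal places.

r = Cov(a,b) / (s_a · s_b) = -273.458 / (22.338 × 18.311)
  = -273.458 / 409.0311 ≈ -0.669

-0.669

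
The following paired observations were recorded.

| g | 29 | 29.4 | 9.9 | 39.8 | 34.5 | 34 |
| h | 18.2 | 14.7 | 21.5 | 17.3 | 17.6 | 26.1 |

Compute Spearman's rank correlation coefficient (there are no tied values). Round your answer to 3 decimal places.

Rank g: 2, 3, 1, 6, 5, 4
Rank h: 4, 1, 5, 2, 3, 6
d = rank(g) − rank(h): -2, 2, -4, 4, 2, -2; Σd² = 48
ρ = 1 − 6Σd² / [n(n²−1)] = 1 − 6×48 / (6×35) = 1 − 288/210 ≈ -0.371

-0.371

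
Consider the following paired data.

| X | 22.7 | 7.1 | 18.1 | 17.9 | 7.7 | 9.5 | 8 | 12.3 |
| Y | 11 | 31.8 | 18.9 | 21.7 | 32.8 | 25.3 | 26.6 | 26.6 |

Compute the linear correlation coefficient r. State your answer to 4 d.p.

-0.9365

n = 8, ΣX = 103.3, ΣY = 194.7, ΣX² = 1578.55, ΣY² = 5091.39, ΣXY = 2238.89
nΣXY − ΣXΣY = 17911.12 − 20112.51 = -2201.39
nΣX² − (ΣX)² = 12628.4 − 10670.89 = 1957.51; nΣY² − (ΣY)² = 40731.12 − 37908.09 = 2823.03
r = -2201.39 / √(1957.51 × 2823.03) = -2201.39 / 2350.7678 ≈ -0.9365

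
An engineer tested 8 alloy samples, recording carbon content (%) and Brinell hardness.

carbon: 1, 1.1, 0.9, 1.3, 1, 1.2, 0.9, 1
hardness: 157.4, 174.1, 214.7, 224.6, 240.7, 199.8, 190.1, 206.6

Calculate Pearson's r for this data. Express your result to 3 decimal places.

n = 8, Σx = 8.4, Σy = 1608, Σx² = 8.96, Σy² = 328304.92, Σxy = 1692.27
nΣxy − ΣxΣy = 13538.16 − 13507.2 = 30.96
nΣx² − (Σx)² = 71.68 − 70.56 = 1.12; nΣy² − (Σy)² = 2626439.36 − 2585664 = 40775.36
r = 30.96 / √(1.12 × 40775.36) = 30.96 / 213.7017 ≈ 0.145

0.145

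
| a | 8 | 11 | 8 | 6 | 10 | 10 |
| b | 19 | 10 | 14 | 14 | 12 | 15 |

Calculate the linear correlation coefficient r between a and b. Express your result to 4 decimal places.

n = 6, Σa = 53, Σb = 84, Σa² = 485, Σb² = 1222, Σab = 728
nΣab − ΣaΣb = 4368 − 4452 = -84
nΣa² − (Σa)² = 2910 − 2809 = 101; nΣb² − (Σb)² = 7332 − 7056 = 276
r = -84 / √(101 × 276) = -84 / 166.9611 ≈ -0.5031

-0.5031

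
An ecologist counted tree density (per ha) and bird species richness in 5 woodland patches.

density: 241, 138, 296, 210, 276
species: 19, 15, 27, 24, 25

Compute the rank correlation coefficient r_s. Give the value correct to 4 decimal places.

0.9000

Rank density: 3, 1, 5, 2, 4
Rank species: 2, 1, 5, 3, 4
d = rank(density) − rank(species): 1, 0, 0, -1, 0; Σd² = 2
ρ = 1 − 6Σd² / [n(n²−1)] = 1 − 6×2 / (5×24) = 1 − 12/120 ≈ 0.9000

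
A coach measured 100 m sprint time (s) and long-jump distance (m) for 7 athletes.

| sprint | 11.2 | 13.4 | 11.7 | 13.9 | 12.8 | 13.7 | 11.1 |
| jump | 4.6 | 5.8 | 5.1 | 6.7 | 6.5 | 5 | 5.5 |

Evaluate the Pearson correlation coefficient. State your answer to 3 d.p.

0.554

n = 7, Σx = 87.8, Σy = 39.2, Σx² = 1109.84, Σy² = 223.2, Σxy = 494.79
nΣxy − ΣxΣy = 3463.53 − 3441.76 = 21.77
nΣx² − (Σx)² = 7768.88 − 7708.84 = 60.04; nΣy² − (Σy)² = 1562.4 − 1536.64 = 25.76
r = 21.77 / √(60.04 × 25.76) = 21.77 / 39.3272 ≈ 0.554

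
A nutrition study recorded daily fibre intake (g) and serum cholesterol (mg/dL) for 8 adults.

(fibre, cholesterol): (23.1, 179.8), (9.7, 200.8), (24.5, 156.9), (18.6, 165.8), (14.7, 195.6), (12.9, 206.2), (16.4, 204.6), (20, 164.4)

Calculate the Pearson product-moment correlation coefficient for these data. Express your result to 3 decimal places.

n = 8, Σx = 139.9, Σy = 1474.1, Σx² = 2625.37, Σy² = 274422.25, Σxy = 25207.81
nΣxy − ΣxΣy = 201662.48 − 206226.59 = -4564.11
nΣx² − (Σx)² = 21002.96 − 19572.01 = 1430.95; nΣy² − (Σy)² = 2195378 − 2172970.81 = 22407.19
r = -4564.11 / √(1430.95 × 22407.19) = -4564.11 / 5662.4702 ≈ -0.806

-0.806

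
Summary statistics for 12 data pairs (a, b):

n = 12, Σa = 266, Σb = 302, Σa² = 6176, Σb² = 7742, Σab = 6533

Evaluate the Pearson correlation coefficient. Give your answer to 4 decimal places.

r = (nΣab − ΣaΣb) / √[(nΣa² − (Σa)²)(nΣb² − (Σb)²)]
Numerator: 12×6533 − 266×302 = -1936
Denominator: √[(74112 − 70756)(92904 − 91204)] = √[3356 × 1700] = 2388.5560
r = -1936 / 2388.5560 ≈ -0.8105

-0.8105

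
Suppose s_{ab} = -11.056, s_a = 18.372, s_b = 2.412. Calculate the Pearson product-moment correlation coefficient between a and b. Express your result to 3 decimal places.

-0.249

r = Cov(a,b) / (s_a · s_b) = -11.056 / (18.372 × 2.412)
  = -11.056 / 44.3133 ≈ -0.249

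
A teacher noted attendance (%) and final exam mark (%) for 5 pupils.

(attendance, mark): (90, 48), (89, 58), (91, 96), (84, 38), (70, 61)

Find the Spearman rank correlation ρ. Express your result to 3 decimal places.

Rank attendance: 4, 3, 5, 2, 1
Rank mark: 2, 3, 5, 1, 4
d = rank(attendance) − rank(mark): 2, 0, 0, 1, -3; Σd² = 14
ρ = 1 − 6Σd² / [n(n²−1)] = 1 − 6×14 / (5×24) = 1 − 84/120 ≈ 0.300

0.300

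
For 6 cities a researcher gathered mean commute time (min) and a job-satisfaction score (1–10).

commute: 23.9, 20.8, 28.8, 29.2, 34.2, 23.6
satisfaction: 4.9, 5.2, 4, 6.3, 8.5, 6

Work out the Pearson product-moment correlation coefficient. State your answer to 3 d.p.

n = 6, Σx = 160.5, Σy = 34.9, Σx² = 4412.53, Σy² = 214.99, Σxy = 956.73
nΣxy − ΣxΣy = 5740.38 − 5601.45 = 138.93
nΣx² − (Σx)² = 26475.18 − 25760.25 = 714.93; nΣy² − (Σy)² = 1289.94 − 1218.01 = 71.93
r = 138.93 / √(714.93 × 71.93) = 138.93 / 226.7706 ≈ 0.613

0.613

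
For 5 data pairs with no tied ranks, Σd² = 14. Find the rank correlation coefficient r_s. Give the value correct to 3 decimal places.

0.300

ρ = 1 − 6Σd² / [n(n²−1)] = 1 − 6×14 / (5×24)
  = 1 − 84/120 = 1 − 0.7000 ≈ 0.300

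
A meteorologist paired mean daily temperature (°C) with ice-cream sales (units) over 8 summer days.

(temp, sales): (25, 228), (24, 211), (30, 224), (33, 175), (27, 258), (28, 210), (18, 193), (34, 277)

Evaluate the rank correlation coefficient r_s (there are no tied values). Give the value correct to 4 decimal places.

Rank temp: 3, 2, 6, 7, 4, 5, 1, 8
Rank sales: 6, 4, 5, 1, 7, 3, 2, 8
d = rank(temp) − rank(sales): -3, -2, 1, 6, -3, 2, -1, 0; Σd² = 64
ρ = 1 − 6Σd² / [n(n²−1)] = 1 − 6×64 / (8×63) = 1 − 384/504 ≈ 0.2381

0.2381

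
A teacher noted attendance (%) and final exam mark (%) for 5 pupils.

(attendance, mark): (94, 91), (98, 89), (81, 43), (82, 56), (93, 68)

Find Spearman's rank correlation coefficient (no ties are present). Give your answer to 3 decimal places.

0.900

Rank attendance: 4, 5, 1, 2, 3
Rank mark: 5, 4, 1, 2, 3
d = rank(attendance) − rank(mark): -1, 1, 0, 0, 0; Σd² = 2
ρ = 1 − 6Σd² / [n(n²−1)] = 1 − 6×2 / (5×24) = 1 − 12/120 ≈ 0.900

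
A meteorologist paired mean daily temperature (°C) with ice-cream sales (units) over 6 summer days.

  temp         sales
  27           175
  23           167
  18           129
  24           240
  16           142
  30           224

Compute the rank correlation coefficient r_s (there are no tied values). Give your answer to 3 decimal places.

0.771

Rank temp: 5, 3, 2, 4, 1, 6
Rank sales: 4, 3, 1, 6, 2, 5
d = rank(temp) − rank(sales): 1, 0, 1, -2, -1, 1; Σd² = 8
ρ = 1 − 6Σd² / [n(n²−1)] = 1 − 6×8 / (6×35) = 1 − 48/210 ≈ 0.771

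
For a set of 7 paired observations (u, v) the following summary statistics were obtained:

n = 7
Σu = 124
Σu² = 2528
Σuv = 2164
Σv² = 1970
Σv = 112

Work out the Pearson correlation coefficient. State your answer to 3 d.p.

r = (nΣuv − ΣuΣv) / √[(nΣu² − (Σu)²)(nΣv² − (Σv)²)]
Numerator: 7×2164 − 124×112 = 1260
Denominator: √[(17696 − 15376)(13790 − 12544)] = √[2320 × 1246] = 1700.2118
r = 1260 / 1700.2118 ≈ 0.741

0.741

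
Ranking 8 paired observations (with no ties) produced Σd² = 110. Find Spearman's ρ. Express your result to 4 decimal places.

-0.3095

ρ = 1 − 6Σd² / [n(n²−1)] = 1 − 6×110 / (8×63)
  = 1 − 660/504 = 1 − 1.30952 ≈ -0.3095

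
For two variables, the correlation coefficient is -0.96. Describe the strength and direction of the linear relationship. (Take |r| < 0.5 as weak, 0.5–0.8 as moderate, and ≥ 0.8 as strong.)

strong negative

r = -0.96 < 0 so the relationship is negative.
|r| = 0.96, which falls in the strong range.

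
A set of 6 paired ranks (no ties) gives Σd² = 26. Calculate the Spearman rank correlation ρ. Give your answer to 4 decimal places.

ρ = 1 − 6Σd² / [n(n²−1)] = 1 − 6×26 / (6×35)
  = 1 − 156/210 = 1 − 0.74286 ≈ 0.2571

0.2571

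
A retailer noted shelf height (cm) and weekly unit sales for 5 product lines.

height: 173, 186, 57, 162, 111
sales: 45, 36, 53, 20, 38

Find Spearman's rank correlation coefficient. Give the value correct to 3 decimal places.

-0.500

Rank height: 4, 5, 1, 3, 2
Rank sales: 4, 2, 5, 1, 3
d = rank(height) − rank(sales): 0, 3, -4, 2, -1; Σd² = 30
ρ = 1 − 6Σd² / [n(n²−1)] = 1 − 6×30 / (5×24) = 1 − 180/120 ≈ -0.500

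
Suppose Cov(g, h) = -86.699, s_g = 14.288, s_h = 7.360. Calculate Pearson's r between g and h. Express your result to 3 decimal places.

-0.824

r = Cov(g,h) / (s_g · s_h) = -86.699 / (14.288 × 7.360)
  = -86.699 / 105.1597 ≈ -0.824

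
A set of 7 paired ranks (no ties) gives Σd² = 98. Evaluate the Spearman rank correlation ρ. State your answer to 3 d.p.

ρ = 1 − 6Σd² / [n(n²−1)] = 1 − 6×98 / (7×48)
  = 1 − 588/336 = 1 − 1.7500 ≈ -0.750

-0.750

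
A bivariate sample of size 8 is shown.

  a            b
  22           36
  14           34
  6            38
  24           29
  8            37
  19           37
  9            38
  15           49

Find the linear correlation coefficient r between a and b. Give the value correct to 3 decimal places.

n = 8, Σa = 117, Σb = 298, Σa² = 2023, Σb² = 11320, Σab = 4268
nΣab − ΣaΣb = 34144 − 34866 = -722
nΣa² − (Σa)² = 16184 − 13689 = 2495; nΣb² − (Σb)² = 90560 − 88804 = 1756
r = -722 / √(2495 × 1756) = -722 / 2093.1364 ≈ -0.345

-0.345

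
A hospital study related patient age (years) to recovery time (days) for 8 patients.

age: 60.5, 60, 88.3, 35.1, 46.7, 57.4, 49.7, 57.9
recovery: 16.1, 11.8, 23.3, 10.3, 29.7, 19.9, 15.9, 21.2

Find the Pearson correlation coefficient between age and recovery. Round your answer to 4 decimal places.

0.3055

n = 8, Σx = 455.6, Σy = 148.2, Σx² = 27587.3, Σy² = 3027.78, Σxy = 8647.93
nΣxy − ΣxΣy = 69183.44 − 67519.92 = 1663.52
nΣx² − (Σx)² = 220698.4 − 207571.36 = 13127.04; nΣy² − (Σy)² = 24222.24 − 21963.24 = 2259
r = 1663.52 / √(13127.04 × 2259) = 1663.52 / 5445.5471 ≈ 0.3055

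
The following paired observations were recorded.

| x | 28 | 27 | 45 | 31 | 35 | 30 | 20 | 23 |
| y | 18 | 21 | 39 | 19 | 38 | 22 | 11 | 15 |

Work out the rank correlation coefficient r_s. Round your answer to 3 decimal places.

Rank x: 4, 3, 8, 6, 7, 5, 1, 2
Rank y: 3, 5, 8, 4, 7, 6, 1, 2
d = rank(x) − rank(y): 1, -2, 0, 2, 0, -1, 0, 0; Σd² = 10
ρ = 1 − 6Σd² / [n(n²−1)] = 1 − 6×10 / (8×63) = 1 − 60/504 ≈ 0.881

0.881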